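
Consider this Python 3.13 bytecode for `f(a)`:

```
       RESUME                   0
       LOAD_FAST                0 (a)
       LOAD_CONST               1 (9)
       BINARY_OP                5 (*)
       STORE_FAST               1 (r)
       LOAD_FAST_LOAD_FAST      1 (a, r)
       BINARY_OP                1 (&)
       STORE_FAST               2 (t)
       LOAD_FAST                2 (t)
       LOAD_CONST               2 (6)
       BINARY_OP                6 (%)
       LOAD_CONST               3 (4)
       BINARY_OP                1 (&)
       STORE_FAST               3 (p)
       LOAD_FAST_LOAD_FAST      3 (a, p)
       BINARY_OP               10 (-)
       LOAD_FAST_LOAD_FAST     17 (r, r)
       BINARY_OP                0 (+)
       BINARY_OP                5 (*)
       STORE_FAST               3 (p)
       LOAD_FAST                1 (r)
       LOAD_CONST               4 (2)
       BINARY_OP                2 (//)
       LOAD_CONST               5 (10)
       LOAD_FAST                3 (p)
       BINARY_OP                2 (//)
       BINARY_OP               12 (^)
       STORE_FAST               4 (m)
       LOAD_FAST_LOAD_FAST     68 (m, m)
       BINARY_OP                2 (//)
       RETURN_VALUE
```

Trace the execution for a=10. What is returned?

LOAD_FAST a → push 10. Stack: [10]
LOAD_CONST → push 9. Stack: [10, 9]
BINARY_OP * → 10 * 9 = 90. Stack: [90]
STORE_FAST r → r=90. Stack: []
LOAD_FAST_LOAD_FAST a,r → push 10,90. Stack: [10, 90]
BINARY_OP & → 10 & 90 = 10. Stack: [10]
STORE_FAST t → t=10. Stack: []
LOAD_FAST t → push 10. Stack: [10]
LOAD_CONST → push 6. Stack: [10, 6]
BINARY_OP % → 10 % 6 = 4. Stack: [4]
LOAD_CONST → push 4. Stack: [4, 4]
BINARY_OP & → 4 & 4 = 4. Stack: [4]
STORE_FAST p → p=4. Stack: []
LOAD_FAST_LOAD_FAST a,p → push 10,4. Stack: [10, 4]
BINARY_OP - → 10 - 4 = 6. Stack: [6]
LOAD_FAST_LOAD_FAST r,r → push 90,90. Stack: [6, 90, 90]
BINARY_OP + → 90 + 90 = 180. Stack: [6, 180]
BINARY_OP * → 6 * 180 = 1080. Stack: [1080]
STORE_FAST p → p=1080. Stack: []
LOAD_FAST r → push 90. Stack: [90]
LOAD_CONST → push 2. Stack: [90, 2]
BINARY_OP // → 90 // 2 = 45. Stack: [45]
LOAD_CONST → push 10. Stack: [45, 10]
LOAD_FAST p → push 1080. Stack: [45, 10, 1080]
BINARY_OP // → 10 // 1080 = 0. Stack: [45, 0]
BINARY_OP ^ → 45 ^ 0 = 45. Stack: [45]
STORE_FAST m → m=45. Stack: []
LOAD_FAST_LOAD_FAST m,m → push 45,45. Stack: [45, 45]
BINARY_OP // → 45 // 45 = 1. Stack: [1]
RETURN_VALUE → return 1.

1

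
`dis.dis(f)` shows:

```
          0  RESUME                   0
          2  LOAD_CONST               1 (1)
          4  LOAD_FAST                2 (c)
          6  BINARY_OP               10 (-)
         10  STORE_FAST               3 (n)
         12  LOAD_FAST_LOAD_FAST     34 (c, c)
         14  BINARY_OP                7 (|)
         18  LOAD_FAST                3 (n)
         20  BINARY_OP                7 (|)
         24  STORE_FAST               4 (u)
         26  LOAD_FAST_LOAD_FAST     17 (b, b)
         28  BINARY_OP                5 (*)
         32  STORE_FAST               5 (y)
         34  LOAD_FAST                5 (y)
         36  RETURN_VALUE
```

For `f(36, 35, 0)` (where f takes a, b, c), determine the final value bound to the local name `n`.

LOAD_CONST → push 1. Stack: [1]
LOAD_FAST c → push 0. Stack: [1, 0]
BINARY_OP - → 1 - 0 = 1. Stack: [1]
STORE_FAST n → n=1. Stack: []
LOAD_FAST_LOAD_FAST c,c → push 0,0. Stack: [0, 0]
BINARY_OP | → 0 | 0 = 0. Stack: [0]
LOAD_FAST n → push 1. Stack: [0, 1]
BINARY_OP | → 0 | 1 = 1. Stack: [1]
STORE_FAST u → u=1. Stack: []
LOAD_FAST_LOAD_FAST b,b → push 35,35. Stack: [35, 35]
BINARY_OP * → 35 * 35 = 1225. Stack: [1225]
STORE_FAST y → y=1225. Stack: []
LOAD_FAST y → push 1225. Stack: [1225]
RETURN_VALUE → return 1225.

1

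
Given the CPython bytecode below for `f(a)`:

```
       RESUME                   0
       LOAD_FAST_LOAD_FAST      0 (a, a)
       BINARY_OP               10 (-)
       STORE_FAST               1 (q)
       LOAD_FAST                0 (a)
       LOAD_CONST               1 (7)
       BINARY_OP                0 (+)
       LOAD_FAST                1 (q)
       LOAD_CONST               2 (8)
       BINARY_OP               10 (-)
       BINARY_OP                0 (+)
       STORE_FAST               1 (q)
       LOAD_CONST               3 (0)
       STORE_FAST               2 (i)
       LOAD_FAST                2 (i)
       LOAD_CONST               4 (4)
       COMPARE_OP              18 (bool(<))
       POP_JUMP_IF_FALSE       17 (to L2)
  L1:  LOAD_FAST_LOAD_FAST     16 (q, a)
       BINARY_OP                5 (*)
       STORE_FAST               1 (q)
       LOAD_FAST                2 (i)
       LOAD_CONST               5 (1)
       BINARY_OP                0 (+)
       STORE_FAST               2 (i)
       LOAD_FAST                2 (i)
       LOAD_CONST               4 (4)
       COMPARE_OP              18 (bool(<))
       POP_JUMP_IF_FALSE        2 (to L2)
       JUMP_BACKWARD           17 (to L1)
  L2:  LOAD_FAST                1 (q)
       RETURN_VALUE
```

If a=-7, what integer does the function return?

-19208

LOAD_FAST_LOAD_FAST a,a → push -7,-7. Stack: [-7, -7]
BINARY_OP - → -7 - -7 = 0. Stack: [0]
STORE_FAST q → q=0. Stack: []
LOAD_FAST a → push -7. Stack: [-7]
LOAD_CONST → push 7. Stack: [-7, 7]
BINARY_OP + → -7 + 7 = 0. Stack: [0]
LOAD_FAST q → push 0. Stack: [0, 0]
LOAD_CONST → push 8. Stack: [0, 0, 8]
BINARY_OP - → 0 - 8 = -8. Stack: [0, -8]
BINARY_OP + → 0 + -8 = -8. Stack: [-8]
STORE_FAST q → q=-8. Stack: []
LOAD_CONST → push 0. Stack: [0]
STORE_FAST i → i=0. Stack: []
LOAD_FAST i → push 0. Stack: [0]
LOAD_CONST → push 4. Stack: [0, 4]
COMPARE_OP bool(<) → 0 vs 4 = True. Stack: [True]
POP_JUMP_IF_FALSE → pop True; no jump. Stack: []
LOAD_FAST_LOAD_FAST q,a → push -8,-7. Stack: [-8, -7]
BINARY_OP * → -8 * -7 = 56. Stack: [56]
STORE_FAST q → q=56. Stack: []
LOAD_FAST i → push 0. Stack: [0]
LOAD_CONST → push 1. Stack: [0, 1]
BINARY_OP + → 0 + 1 = 1. Stack: [1]
STORE_FAST i → i=1. Stack: []
LOAD_FAST i → push 1. Stack: [1]
LOAD_CONST → push 4. Stack: [1, 4]
COMPARE_OP bool(<) → 1 vs 4 = True. Stack: [True]
POP_JUMP_IF_FALSE → pop True; no jump. Stack: []
LOAD_FAST_LOAD_FAST q,a → push 56,-7. Stack: [56, -7]
BINARY_OP * → 56 * -7 = -392. Stack: [-392]
STORE_FAST q → q=-392. Stack: []
LOAD_FAST i → push 1. Stack: [1]
LOAD_CONST → push 1. Stack: [1, 1]
BINARY_OP + → 1 + 1 = 2. Stack: [2]
STORE_FAST i → i=2. Stack: []
LOAD_FAST i → push 2. Stack: [2]
LOAD_CONST → push 4. Stack: [2, 4]
COMPARE_OP bool(<) → 2 vs 4 = True. Stack: [True]
POP_JUMP_IF_FALSE → pop True; no jump. Stack: []
LOAD_FAST_LOAD_FAST q,a → push -392,-7. Stack: [-392, -7]
BINARY_OP * → -392 * -7 = 2744. Stack: [2744]
STORE_FAST q → q=2744. Stack: []
LOAD_FAST i → push 2. Stack: [2]
LOAD_CONST → push 1. Stack: [2, 1]
BINARY_OP + → 2 + 1 = 3. Stack: [3]
STORE_FAST i → i=3. Stack: []
LOAD_FAST i → push 3. Stack: [3]
LOAD_CONST → push 4. Stack: [3, 4]
COMPARE_OP bool(<) → 3 vs 4 = True. Stack: [True]
POP_JUMP_IF_FALSE → pop True; no jump. Stack: []
LOAD_FAST_LOAD_FAST q,a → push 2744,-7. Stack: [2744, -7]
BINARY_OP * → 2744 * -7 = -19208. Stack: [-19208]
STORE_FAST q → q=-19208. Stack: []
LOAD_FAST i → push 3. Stack: [3]
LOAD_CONST → push 1. Stack: [3, 1]
BINARY_OP + → 3 + 1 = 4. Stack: [4]
STORE_FAST i → i=4. Stack: []
LOAD_FAST i → push 4. Stack: [4]
LOAD_CONST → push 4. Stack: [4, 4]
COMPARE_OP bool(<) → 4 vs 4 = False. Stack: [False]
POP_JUMP_IF_FALSE → pop False; jump. Stack: []
LOAD_FAST q → push -19208. Stack: [-19208]
RETURN_VALUE → return -19208.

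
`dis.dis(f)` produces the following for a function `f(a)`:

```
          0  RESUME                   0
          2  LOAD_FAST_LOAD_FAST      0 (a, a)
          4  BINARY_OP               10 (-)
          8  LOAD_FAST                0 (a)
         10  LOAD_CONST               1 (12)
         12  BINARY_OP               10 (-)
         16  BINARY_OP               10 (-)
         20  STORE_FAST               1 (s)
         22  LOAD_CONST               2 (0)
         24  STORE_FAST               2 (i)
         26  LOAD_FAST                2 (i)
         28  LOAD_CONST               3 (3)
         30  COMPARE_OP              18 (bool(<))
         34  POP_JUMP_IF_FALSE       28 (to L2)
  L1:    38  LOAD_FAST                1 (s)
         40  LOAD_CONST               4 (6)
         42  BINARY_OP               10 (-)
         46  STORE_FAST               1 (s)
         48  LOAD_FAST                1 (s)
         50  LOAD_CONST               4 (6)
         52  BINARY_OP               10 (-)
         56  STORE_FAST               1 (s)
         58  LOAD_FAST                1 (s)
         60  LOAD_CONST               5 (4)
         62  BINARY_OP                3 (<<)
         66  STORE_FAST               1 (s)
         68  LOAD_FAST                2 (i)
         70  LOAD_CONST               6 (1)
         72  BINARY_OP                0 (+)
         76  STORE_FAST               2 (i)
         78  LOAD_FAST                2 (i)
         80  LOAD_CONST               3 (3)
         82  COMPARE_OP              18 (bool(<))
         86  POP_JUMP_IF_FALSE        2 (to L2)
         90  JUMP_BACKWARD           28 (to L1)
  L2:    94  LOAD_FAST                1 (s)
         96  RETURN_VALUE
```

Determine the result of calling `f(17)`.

LOAD_FAST_LOAD_FAST a,a → push 17,17
BINARY_OP - → 17 - 17 = 0
LOAD_FAST a → push 17
LOAD_CONST → push 12
BINARY_OP - → 17 - 12 = 5
BINARY_OP - → 0 - 5 = -5
STORE_FAST s → s=-5
LOAD_CONST → push 0
STORE_FAST i → i=0
LOAD_FAST i → push 0
LOAD_CONST → push 3
COMPARE_OP bool(<) → 0 vs 3 = True
POP_JUMP_IF_FALSE → pop True; no jump
LOAD_FAST s → push -5
LOAD_CONST → push 6
BINARY_OP - → -5 - 6 = -11
STORE_FAST s → s=-11
LOAD_FAST s → push -11
LOAD_CONST → push 6
BINARY_OP - → -11 - 6 = -17
STORE_FAST s → s=-17
LOAD_FAST s → push -17
LOAD_CONST → push 4
BINARY_OP << → -17 << 4 = -272
STORE_FAST s → s=-272
LOAD_FAST i → push 0
LOAD_CONST → push 1
BINARY_OP + → 0 + 1 = 1
STORE_FAST i → i=1
LOAD_FAST i → push 1
LOAD_CONST → push 3
COMPARE_OP bool(<) → 1 vs 3 = True
POP_JUMP_IF_FALSE → pop True; no jump
LOAD_FAST s → push -272
LOAD_CONST → push 6
BINARY_OP - → -272 - 6 = -278
STORE_FAST s → s=-278
LOAD_FAST s → push -278
LOAD_CONST → push 6
BINARY_OP - → -278 - 6 = -284
STORE_FAST s → s=-284
LOAD_FAST s → push -284
LOAD_CONST → push 4
BINARY_OP << → -284 << 4 = -4544
STORE_FAST s → s=-4544
LOAD_FAST i → push 1
LOAD_CONST → push 1
BINARY_OP + → 1 + 1 = 2
STORE_FAST i → i=2
LOAD_FAST i → push 2
LOAD_CONST → push 3
COMPARE_OP bool(<) → 2 vs 3 = True
POP_JUMP_IF_FALSE → pop True; no jump
LOAD_FAST s → push -4544
LOAD_CONST → push 6
BINARY_OP - → -4544 - 6 = -4550
STORE_FAST s → s=-4550
LOAD_FAST s → push -4550
LOAD_CONST → push 6
BINARY_OP - → -4550 - 6 = -4556
STORE_FAST s → s=-4556
LOAD_FAST s → push -4556
LOAD_CONST → push 4
BINARY_OP << → -4556 << 4 = -72896
STORE_FAST s → s=-72896
LOAD_FAST i → push 2
LOAD_CONST → push 1
BINARY_OP + → 2 + 1 = 3
STORE_FAST i → i=3
LOAD_FAST i → push 3
LOAD_CONST → push 3
COMPARE_OP bool(<) → 3 vs 3 = False
POP_JUMP_IF_FALSE → pop False; jump
LOAD_FAST s → push -72896
RETURN_VALUE → return -72896.

-72896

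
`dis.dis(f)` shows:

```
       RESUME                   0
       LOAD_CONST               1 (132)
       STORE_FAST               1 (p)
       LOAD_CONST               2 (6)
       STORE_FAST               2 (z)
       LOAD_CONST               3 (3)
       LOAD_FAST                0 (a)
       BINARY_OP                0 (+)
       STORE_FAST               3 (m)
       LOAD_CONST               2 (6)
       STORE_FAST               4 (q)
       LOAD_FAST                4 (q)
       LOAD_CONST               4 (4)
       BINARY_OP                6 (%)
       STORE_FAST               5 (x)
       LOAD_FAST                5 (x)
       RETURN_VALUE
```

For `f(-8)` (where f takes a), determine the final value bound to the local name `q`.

LOAD_CONST → push 132. Stack: [132]
STORE_FAST p → p=132. Stack: []
LOAD_CONST → push 6. Stack: [6]
STORE_FAST z → z=6. Stack: []
LOAD_CONST → push 3. Stack: [3]
LOAD_FAST a → push -8. Stack: [3, -8]
BINARY_OP + → 3 + -8 = -5. Stack: [-5]
STORE_FAST m → m=-5. Stack: []
LOAD_CONST → push 6. Stack: [6]
STORE_FAST q → q=6. Stack: []
LOAD_FAST q → push 6. Stack: [6]
LOAD_CONST → push 4. Stack: [6, 4]
BINARY_OP % → 6 % 4 = 2. Stack: [2]
STORE_FAST x → x=2. Stack: []
LOAD_FAST x → push 2. Stack: [2]
RETURN_VALUE → return 2.

6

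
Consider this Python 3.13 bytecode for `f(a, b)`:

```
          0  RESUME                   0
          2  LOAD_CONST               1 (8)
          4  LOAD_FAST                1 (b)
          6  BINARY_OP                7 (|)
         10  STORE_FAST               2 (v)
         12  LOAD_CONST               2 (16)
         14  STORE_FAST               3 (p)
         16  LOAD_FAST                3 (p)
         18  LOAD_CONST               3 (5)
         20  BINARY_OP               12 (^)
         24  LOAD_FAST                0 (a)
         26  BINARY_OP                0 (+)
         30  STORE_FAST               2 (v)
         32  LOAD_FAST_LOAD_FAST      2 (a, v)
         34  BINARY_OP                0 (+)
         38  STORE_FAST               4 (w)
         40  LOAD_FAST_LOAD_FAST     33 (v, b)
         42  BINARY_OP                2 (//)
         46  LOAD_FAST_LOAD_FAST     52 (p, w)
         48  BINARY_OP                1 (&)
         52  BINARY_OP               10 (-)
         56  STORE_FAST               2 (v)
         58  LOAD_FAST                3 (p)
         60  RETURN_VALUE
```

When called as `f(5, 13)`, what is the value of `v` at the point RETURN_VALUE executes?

LOAD_CONST → push 8. Stack: [8]
LOAD_FAST b → push 13. Stack: [8, 13]
BINARY_OP | → 8 | 13 = 13. Stack: [13]
STORE_FAST v → v=13. Stack: []
LOAD_CONST → push 16. Stack: [16]
STORE_FAST p → p=16. Stack: []
LOAD_FAST p → push 16. Stack: [16]
LOAD_CONST → push 5. Stack: [16, 5]
BINARY_OP ^ → 16 ^ 5 = 21. Stack: [21]
LOAD_FAST a → push 5. Stack: [21, 5]
BINARY_OP + → 21 + 5 = 26. Stack: [26]
STORE_FAST v → v=26. Stack: []
LOAD_FAST_LOAD_FAST a,v → push 5,26. Stack: [5, 26]
BINARY_OP + → 5 + 26 = 31. Stack: [31]
STORE_FAST w → w=31. Stack: []
LOAD_FAST_LOAD_FAST v,b → push 26,13. Stack: [26, 13]
BINARY_OP // → 26 // 13 = 2. Stack: [2]
LOAD_FAST_LOAD_FAST p,w → push 16,31. Stack: [2, 16, 31]
BINARY_OP & → 16 & 31 = 16. Stack: [2, 16]
BINARY_OP - → 2 - 16 = -14. Stack: [-14]
STORE_FAST v → v=-14. Stack: []
LOAD_FAST p → push 16. Stack: [16]
RETURN_VALUE → return 16.

-14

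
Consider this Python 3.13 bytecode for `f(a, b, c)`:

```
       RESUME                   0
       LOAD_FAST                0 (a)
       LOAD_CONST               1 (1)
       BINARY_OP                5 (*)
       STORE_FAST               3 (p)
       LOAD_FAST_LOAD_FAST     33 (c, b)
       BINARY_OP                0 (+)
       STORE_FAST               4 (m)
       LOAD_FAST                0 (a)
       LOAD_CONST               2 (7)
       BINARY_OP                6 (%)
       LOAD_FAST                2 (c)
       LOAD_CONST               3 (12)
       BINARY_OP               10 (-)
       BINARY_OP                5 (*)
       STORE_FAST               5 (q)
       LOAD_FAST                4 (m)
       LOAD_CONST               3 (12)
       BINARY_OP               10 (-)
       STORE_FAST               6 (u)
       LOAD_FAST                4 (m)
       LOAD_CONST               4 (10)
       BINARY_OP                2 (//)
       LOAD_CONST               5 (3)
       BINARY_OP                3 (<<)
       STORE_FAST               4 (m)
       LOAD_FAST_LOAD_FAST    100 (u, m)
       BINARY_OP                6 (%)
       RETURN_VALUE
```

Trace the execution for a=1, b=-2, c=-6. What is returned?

LOAD_FAST a → push 1. Stack: [1]
LOAD_CONST → push 1. Stack: [1, 1]
BINARY_OP * → 1 * 1 = 1. Stack: [1]
STORE_FAST p → p=1. Stack: []
LOAD_FAST_LOAD_FAST c,b → push -6,-2. Stack: [-6, -2]
BINARY_OP + → -6 + -2 = -8. Stack: [-8]
STORE_FAST m → m=-8. Stack: []
LOAD_FAST a → push 1. Stack: [1]
LOAD_CONST → push 7. Stack: [1, 7]
BINARY_OP % → 1 % 7 = 1. Stack: [1]
LOAD_FAST c → push -6. Stack: [1, -6]
LOAD_CONST → push 12. Stack: [1, -6, 12]
BINARY_OP - → -6 - 12 = -18. Stack: [1, -18]
BINARY_OP * → 1 * -18 = -18. Stack: [-18]
STORE_FAST q → q=-18. Stack: []
LOAD_FAST m → push -8. Stack: [-8]
LOAD_CONST → push 12. Stack: [-8, 12]
BINARY_OP - → -8 - 12 = -20. Stack: [-20]
STORE_FAST u → u=-20. Stack: []
LOAD_FAST m → push -8. Stack: [-8]
LOAD_CONST → push 10. Stack: [-8, 10]
BINARY_OP // → -8 // 10 = -1. Stack: [-1]
LOAD_CONST → push 3. Stack: [-1, 3]
BINARY_OP << → -1 << 3 = -8. Stack: [-8]
STORE_FAST m → m=-8. Stack: []
LOAD_FAST_LOAD_FAST u,m → push -20,-8. Stack: [-20, -8]
BINARY_OP % → -20 % -8 = -4. Stack: [-4]
RETURN_VALUE → return -4.

-4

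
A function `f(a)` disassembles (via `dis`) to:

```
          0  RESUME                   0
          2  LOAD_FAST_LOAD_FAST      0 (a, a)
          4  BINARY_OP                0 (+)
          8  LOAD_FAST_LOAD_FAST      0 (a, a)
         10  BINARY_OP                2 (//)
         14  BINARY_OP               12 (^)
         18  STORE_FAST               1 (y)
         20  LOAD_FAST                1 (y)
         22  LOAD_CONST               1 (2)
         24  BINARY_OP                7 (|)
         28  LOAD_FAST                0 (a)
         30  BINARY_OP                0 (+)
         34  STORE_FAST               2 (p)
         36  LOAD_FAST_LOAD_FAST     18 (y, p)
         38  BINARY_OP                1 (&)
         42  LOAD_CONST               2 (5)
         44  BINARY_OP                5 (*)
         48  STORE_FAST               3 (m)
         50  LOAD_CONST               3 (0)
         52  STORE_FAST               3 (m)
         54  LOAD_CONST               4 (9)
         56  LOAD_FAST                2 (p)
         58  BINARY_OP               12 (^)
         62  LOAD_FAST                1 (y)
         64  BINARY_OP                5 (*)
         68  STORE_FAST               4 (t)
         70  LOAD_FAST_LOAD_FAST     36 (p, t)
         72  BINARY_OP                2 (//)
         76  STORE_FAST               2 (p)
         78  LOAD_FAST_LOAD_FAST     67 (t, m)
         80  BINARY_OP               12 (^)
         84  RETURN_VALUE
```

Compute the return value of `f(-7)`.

351

LOAD_FAST_LOAD_FAST a,a → push -7,-7. Stack: [-7, -7]
BINARY_OP + → -7 + -7 = -14. Stack: [-14]
LOAD_FAST_LOAD_FAST a,a → push -7,-7. Stack: [-14, -7, -7]
BINARY_OP // → -7 // -7 = 1. Stack: [-14, 1]
BINARY_OP ^ → -14 ^ 1 = -13. Stack: [-13]
STORE_FAST y → y=-13. Stack: []
LOAD_FAST y → push -13. Stack: [-13]
LOAD_CONST → push 2. Stack: [-13, 2]
BINARY_OP | → -13 | 2 = -13. Stack: [-13]
LOAD_FAST a → push -7. Stack: [-13, -7]
BINARY_OP + → -13 + -7 = -20. Stack: [-20]
STORE_FAST p → p=-20. Stack: []
LOAD_FAST_LOAD_FAST y,p → push -13,-20. Stack: [-13, -20]
BINARY_OP & → -13 & -20 = -32. Stack: [-32]
LOAD_CONST → push 5. Stack: [-32, 5]
BINARY_OP * → -32 * 5 = -160. Stack: [-160]
STORE_FAST m → m=-160. Stack: []
LOAD_CONST → push 0. Stack: [0]
STORE_FAST m → m=0. Stack: []
LOAD_CONST → push 9. Stack: [9]
LOAD_FAST p → push -20. Stack: [9, -20]
BINARY_OP ^ → 9 ^ -20 = -27. Stack: [-27]
LOAD_FAST y → push -13. Stack: [-27, -13]
BINARY_OP * → -27 * -13 = 351. Stack: [351]
STORE_FAST t → t=351. Stack: []
LOAD_FAST_LOAD_FAST p,t → push -20,351. Stack: [-20, 351]
BINARY_OP // → -20 // 351 = -1. Stack: [-1]
STORE_FAST p → p=-1. Stack: []
LOAD_FAST_LOAD_FAST t,m → push 351,0. Stack: [351, 0]
BINARY_OP ^ → 351 ^ 0 = 351. Stack: [351]
RETURN_VALUE → return 351.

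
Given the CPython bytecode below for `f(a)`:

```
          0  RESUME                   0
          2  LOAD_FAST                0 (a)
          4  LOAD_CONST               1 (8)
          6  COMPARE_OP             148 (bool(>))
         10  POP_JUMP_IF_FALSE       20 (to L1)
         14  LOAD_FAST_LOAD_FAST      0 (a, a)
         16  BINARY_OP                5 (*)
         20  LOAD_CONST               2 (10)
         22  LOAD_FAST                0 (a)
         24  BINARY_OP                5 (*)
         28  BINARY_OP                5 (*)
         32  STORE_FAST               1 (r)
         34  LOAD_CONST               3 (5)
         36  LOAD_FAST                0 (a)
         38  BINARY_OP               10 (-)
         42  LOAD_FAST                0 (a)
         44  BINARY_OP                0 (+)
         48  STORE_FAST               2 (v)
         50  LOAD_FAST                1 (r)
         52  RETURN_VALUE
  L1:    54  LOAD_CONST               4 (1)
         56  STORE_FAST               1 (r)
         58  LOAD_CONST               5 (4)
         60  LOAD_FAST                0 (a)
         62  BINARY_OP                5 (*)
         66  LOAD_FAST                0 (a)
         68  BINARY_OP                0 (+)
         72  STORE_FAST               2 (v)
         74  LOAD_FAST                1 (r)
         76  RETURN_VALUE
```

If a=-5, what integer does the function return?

1

LOAD_FAST a → push -5. Stack: [-5]
LOAD_CONST → push 8. Stack: [-5, 8]
COMPARE_OP bool(>) → -5 vs 8 = False. Stack: [False]
POP_JUMP_IF_FALSE → pop False; jump. Stack: []
LOAD_CONST → push 1. Stack: [1]
STORE_FAST r → r=1. Stack: []
LOAD_CONST → push 4. Stack: [4]
LOAD_FAST a → push -5. Stack: [4, -5]
BINARY_OP * → 4 * -5 = -20. Stack: [-20]
LOAD_FAST a → push -5. Stack: [-20, -5]
BINARY_OP + → -20 + -5 = -25. Stack: [-25]
STORE_FAST v → v=-25. Stack: []
LOAD_FAST r → push 1. Stack: [1]
RETURN_VALUE → return 1.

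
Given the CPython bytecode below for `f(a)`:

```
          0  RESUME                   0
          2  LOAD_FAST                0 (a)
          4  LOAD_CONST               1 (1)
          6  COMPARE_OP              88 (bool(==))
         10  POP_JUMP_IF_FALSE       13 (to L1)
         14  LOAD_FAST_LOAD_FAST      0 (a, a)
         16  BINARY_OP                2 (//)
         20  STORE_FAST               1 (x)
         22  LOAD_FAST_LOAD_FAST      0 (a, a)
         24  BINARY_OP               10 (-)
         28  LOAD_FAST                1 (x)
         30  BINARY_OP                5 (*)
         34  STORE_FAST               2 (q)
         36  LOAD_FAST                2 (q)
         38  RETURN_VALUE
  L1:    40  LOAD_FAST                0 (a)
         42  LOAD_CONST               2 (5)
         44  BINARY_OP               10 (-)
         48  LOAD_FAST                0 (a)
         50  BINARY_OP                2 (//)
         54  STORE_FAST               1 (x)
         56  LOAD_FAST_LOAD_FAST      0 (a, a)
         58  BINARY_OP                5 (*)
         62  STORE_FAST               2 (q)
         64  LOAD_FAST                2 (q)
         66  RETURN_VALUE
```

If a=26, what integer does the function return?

LOAD_FAST a → push 26. Stack: [26]
LOAD_CONST → push 1. Stack: [26, 1]
COMPARE_OP bool(==) → 26 vs 1 = False. Stack: [False]
POP_JUMP_IF_FALSE → pop False; jump. Stack: []
LOAD_FAST a → push 26. Stack: [26]
LOAD_CONST → push 5. Stack: [26, 5]
BINARY_OP - → 26 - 5 = 21. Stack: [21]
LOAD_FAST a → push 26. Stack: [21, 26]
BINARY_OP // → 21 // 26 = 0. Stack: [0]
STORE_FAST x → x=0. Stack: []
LOAD_FAST_LOAD_FAST a,a → push 26,26. Stack: [26, 26]
BINARY_OP * → 26 * 26 = 676. Stack: [676]
STORE_FAST q → q=676. Stack: []
LOAD_FAST q → push 676. Stack: [676]
RETURN_VALUE → return 676.

676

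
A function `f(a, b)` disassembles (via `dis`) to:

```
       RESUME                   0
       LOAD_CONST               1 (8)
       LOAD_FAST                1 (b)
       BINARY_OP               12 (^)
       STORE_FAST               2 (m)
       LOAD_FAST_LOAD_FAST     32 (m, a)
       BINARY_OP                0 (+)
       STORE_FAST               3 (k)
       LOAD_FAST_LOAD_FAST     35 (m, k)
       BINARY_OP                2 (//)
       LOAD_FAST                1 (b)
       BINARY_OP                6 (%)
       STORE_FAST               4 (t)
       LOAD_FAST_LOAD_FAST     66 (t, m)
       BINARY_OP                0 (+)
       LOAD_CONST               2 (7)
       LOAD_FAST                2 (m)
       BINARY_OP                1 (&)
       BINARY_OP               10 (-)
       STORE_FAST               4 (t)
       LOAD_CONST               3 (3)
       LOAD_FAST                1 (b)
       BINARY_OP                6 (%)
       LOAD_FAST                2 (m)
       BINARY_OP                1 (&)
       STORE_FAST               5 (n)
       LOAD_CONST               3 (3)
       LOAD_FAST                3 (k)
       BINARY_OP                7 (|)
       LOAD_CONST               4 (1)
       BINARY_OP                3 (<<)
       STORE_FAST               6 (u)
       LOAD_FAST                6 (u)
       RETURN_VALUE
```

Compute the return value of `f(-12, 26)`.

LOAD_CONST → push 8. Stack: [8]
LOAD_FAST b → push 26. Stack: [8, 26]
BINARY_OP ^ → 8 ^ 26 = 18. Stack: [18]
STORE_FAST m → m=18. Stack: []
LOAD_FAST_LOAD_FAST m,a → push 18,-12. Stack: [18, -12]
BINARY_OP + → 18 + -12 = 6. Stack: [6]
STORE_FAST k → k=6. Stack: []
LOAD_FAST_LOAD_FAST m,k → push 18,6. Stack: [18, 6]
BINARY_OP // → 18 // 6 = 3. Stack: [3]
LOAD_FAST b → push 26. Stack: [3, 26]
BINARY_OP % → 3 % 26 = 3. Stack: [3]
STORE_FAST t → t=3. Stack: []
LOAD_FAST_LOAD_FAST t,m → push 3,18. Stack: [3, 18]
BINARY_OP + → 3 + 18 = 21. Stack: [21]
LOAD_CONST → push 7. Stack: [21, 7]
LOAD_FAST m → push 18. Stack: [21, 7, 18]
BINARY_OP & → 7 & 18 = 2. Stack: [21, 2]
BINARY_OP - → 21 - 2 = 19. Stack: [19]
STORE_FAST t → t=19. Stack: []
LOAD_CONST → push 3. Stack: [3]
LOAD_FAST b → push 26. Stack: [3, 26]
BINARY_OP % → 3 % 26 = 3. Stack: [3]
LOAD_FAST m → push 18. Stack: [3, 18]
BINARY_OP & → 3 & 18 = 2. Stack: [2]
STORE_FAST n → n=2. Stack: []
LOAD_CONST → push 3. Stack: [3]
LOAD_FAST k → push 6. Stack: [3, 6]
BINARY_OP | → 3 | 6 = 7. Stack: [7]
LOAD_CONST → push 1. Stack: [7, 1]
BINARY_OP << → 7 << 1 = 14. Stack: [14]
STORE_FAST u → u=14. Stack: []
LOAD_FAST u → push 14. Stack: [14]
RETURN_VALUE → return 14.

14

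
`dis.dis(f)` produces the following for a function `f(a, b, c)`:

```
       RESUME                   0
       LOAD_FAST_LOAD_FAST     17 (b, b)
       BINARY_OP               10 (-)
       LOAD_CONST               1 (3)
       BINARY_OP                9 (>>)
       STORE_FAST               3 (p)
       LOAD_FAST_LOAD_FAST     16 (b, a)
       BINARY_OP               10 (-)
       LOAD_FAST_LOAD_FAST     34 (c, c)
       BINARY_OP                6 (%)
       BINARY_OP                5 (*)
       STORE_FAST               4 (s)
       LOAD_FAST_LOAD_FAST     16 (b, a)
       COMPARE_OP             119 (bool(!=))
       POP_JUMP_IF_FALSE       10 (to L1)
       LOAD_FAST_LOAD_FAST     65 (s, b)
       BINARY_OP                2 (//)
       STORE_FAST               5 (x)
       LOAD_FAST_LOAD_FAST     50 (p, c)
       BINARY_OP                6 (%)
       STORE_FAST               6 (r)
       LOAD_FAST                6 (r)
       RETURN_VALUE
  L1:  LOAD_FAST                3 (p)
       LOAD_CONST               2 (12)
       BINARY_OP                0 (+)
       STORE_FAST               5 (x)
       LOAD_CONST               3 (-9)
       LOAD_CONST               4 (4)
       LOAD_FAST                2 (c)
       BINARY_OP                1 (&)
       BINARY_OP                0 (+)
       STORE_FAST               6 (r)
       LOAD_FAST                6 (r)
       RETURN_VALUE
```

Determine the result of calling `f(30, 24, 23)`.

0

LOAD_FAST_LOAD_FAST b,b → push 24,24. Stack: [24, 24]
BINARY_OP - → 24 - 24 = 0. Stack: [0]
LOAD_CONST → push 3. Stack: [0, 3]
BINARY_OP >> → 0 >> 3 = 0. Stack: [0]
STORE_FAST p → p=0. Stack: []
LOAD_FAST_LOAD_FAST b,a → push 24,30. Stack: [24, 30]
BINARY_OP - → 24 - 30 = -6. Stack: [-6]
LOAD_FAST_LOAD_FAST c,c → push 23,23. Stack: [-6, 23, 23]
BINARY_OP % → 23 % 23 = 0. Stack: [-6, 0]
BINARY_OP * → -6 * 0 = 0. Stack: [0]
STORE_FAST s → s=0. Stack: []
LOAD_FAST_LOAD_FAST b,a → push 24,30. Stack: [24, 30]
COMPARE_OP bool(!=) → 24 vs 30 = True. Stack: [True]
POP_JUMP_IF_FALSE → pop True; no jump. Stack: []
LOAD_FAST_LOAD_FAST s,b → push 0,24. Stack: [0, 24]
BINARY_OP // → 0 // 24 = 0. Stack: [0]
STORE_FAST x → x=0. Stack: []
LOAD_FAST_LOAD_FAST p,c → push 0,23. Stack: [0, 23]
BINARY_OP % → 0 % 23 = 0. Stack: [0]
STORE_FAST r → r=0. Stack: []
LOAD_FAST r → push 0. Stack: [0]
RETURN_VALUE → return 0.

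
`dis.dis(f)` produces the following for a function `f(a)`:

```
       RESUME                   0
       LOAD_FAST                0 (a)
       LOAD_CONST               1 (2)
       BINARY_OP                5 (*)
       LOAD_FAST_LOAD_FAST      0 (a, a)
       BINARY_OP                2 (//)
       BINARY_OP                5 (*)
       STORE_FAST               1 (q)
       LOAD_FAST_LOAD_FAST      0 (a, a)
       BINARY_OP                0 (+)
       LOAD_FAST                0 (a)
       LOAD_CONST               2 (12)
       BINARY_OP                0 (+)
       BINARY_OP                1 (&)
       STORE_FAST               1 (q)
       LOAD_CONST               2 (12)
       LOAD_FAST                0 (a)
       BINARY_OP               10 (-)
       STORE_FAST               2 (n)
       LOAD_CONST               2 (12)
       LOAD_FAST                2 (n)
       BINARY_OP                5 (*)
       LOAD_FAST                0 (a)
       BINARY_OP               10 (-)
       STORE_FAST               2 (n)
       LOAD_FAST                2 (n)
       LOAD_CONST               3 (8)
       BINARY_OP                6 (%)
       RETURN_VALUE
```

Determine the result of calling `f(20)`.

LOAD_FAST a → push 20. Stack: [20]
LOAD_CONST → push 2. Stack: [20, 2]
BINARY_OP * → 20 * 2 = 40. Stack: [40]
LOAD_FAST_LOAD_FAST a,a → push 20,20. Stack: [40, 20, 20]
BINARY_OP // → 20 // 20 = 1. Stack: [40, 1]
BINARY_OP * → 40 * 1 = 40. Stack: [40]
STORE_FAST q → q=40. Stack: []
LOAD_FAST_LOAD_FAST a,a → push 20,20. Stack: [20, 20]
BINARY_OP + → 20 + 20 = 40. Stack: [40]
LOAD_FAST a → push 20. Stack: [40, 20]
LOAD_CONST → push 12. Stack: [40, 20, 12]
BINARY_OP + → 20 + 12 = 32. Stack: [40, 32]
BINARY_OP & → 40 & 32 = 32. Stack: [32]
STORE_FAST q → q=32. Stack: []
LOAD_CONST → push 12. Stack: [12]
LOAD_FAST a → push 20. Stack: [12, 20]
BINARY_OP - → 12 - 20 = -8. Stack: [-8]
STORE_FAST n → n=-8. Stack: []
LOAD_CONST → push 12. Stack: [12]
LOAD_FAST n → push -8. Stack: [12, -8]
BINARY_OP * → 12 * -8 = -96. Stack: [-96]
LOAD_FAST a → push 20. Stack: [-96, 20]
BINARY_OP - → -96 - 20 = -116. Stack: [-116]
STORE_FAST n → n=-116. Stack: []
LOAD_FAST n → push -116. Stack: [-116]
LOAD_CONST → push 8. Stack: [-116, 8]
BINARY_OP % → -116 % 8 = 4. Stack: [4]
RETURN_VALUE → return 4.

4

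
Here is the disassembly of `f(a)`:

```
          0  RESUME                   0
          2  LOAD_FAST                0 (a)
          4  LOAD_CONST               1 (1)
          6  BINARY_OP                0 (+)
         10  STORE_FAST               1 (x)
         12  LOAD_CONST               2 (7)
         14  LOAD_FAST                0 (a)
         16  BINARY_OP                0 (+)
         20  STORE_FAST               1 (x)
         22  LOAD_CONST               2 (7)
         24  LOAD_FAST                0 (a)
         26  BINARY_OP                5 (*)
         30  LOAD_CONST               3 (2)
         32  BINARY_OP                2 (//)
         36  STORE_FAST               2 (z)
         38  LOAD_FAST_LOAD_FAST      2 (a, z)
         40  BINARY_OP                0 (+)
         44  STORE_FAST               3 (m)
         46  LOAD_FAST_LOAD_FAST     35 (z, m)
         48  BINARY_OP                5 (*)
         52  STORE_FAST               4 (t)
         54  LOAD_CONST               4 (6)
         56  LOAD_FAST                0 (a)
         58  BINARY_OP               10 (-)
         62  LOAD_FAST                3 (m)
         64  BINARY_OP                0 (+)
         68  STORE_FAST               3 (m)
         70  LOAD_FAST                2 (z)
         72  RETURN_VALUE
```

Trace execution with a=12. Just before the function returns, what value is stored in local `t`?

LOAD_FAST a → push 12. Stack: [12]
LOAD_CONST → push 1. Stack: [12, 1]
BINARY_OP + → 12 + 1 = 13. Stack: [13]
STORE_FAST x → x=13. Stack: []
LOAD_CONST → push 7. Stack: [7]
LOAD_FAST a → push 12. Stack: [7, 12]
BINARY_OP + → 7 + 12 = 19. Stack: [19]
STORE_FAST x → x=19. Stack: []
LOAD_CONST → push 7. Stack: [7]
LOAD_FAST a → push 12. Stack: [7, 12]
BINARY_OP * → 7 * 12 = 84. Stack: [84]
LOAD_CONST → push 2. Stack: [84, 2]
BINARY_OP // → 84 // 2 = 42. Stack: [42]
STORE_FAST z → z=42. Stack: []
LOAD_FAST_LOAD_FAST a,z → push 12,42. Stack: [12, 42]
BINARY_OP + → 12 + 42 = 54. Stack: [54]
STORE_FAST m → m=54. Stack: []
LOAD_FAST_LOAD_FAST z,m → push 42,54. Stack: [42, 54]
BINARY_OP * → 42 * 54 = 2268. Stack: [2268]
STORE_FAST t → t=2268. Stack: []
LOAD_CONST → push 6. Stack: [6]
LOAD_FAST a → push 12. Stack: [6, 12]
BINARY_OP - → 6 - 12 = -6. Stack: [-6]
LOAD_FAST m → push 54. Stack: [-6, 54]
BINARY_OP + → -6 + 54 = 48. Stack: [48]
STORE_FAST m → m=48. Stack: []
LOAD_FAST z → push 42. Stack: [42]
RETURN_VALUE → return 42.

2268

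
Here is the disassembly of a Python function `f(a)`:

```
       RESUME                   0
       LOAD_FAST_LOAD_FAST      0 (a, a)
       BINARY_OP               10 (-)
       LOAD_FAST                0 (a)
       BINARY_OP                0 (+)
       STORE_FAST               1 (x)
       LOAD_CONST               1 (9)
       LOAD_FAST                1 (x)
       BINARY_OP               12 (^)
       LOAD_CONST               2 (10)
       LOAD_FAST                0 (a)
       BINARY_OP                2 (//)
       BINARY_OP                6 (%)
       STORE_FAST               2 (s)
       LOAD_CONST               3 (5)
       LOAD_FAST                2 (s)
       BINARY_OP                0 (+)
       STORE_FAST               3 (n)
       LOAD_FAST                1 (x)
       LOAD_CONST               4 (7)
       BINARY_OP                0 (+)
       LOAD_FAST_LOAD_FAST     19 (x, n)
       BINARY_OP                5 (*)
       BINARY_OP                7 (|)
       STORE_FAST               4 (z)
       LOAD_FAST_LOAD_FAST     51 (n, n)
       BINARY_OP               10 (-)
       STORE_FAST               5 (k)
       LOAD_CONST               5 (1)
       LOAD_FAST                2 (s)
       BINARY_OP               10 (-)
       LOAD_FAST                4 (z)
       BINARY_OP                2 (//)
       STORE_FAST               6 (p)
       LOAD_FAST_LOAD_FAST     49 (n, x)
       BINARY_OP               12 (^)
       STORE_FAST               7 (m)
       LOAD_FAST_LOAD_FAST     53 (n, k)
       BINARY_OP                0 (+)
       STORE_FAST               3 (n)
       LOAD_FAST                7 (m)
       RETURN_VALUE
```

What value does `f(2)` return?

LOAD_FAST_LOAD_FAST a,a → push 2,2. Stack: [2, 2]
BINARY_OP - → 2 - 2 = 0. Stack: [0]
LOAD_FAST a → push 2. Stack: [0, 2]
BINARY_OP + → 0 + 2 = 2. Stack: [2]
STORE_FAST x → x=2. Stack: []
LOAD_CONST → push 9. Stack: [9]
LOAD_FAST x → push 2. Stack: [9, 2]
BINARY_OP ^ → 9 ^ 2 = 11. Stack: [11]
LOAD_CONST → push 10. Stack: [11, 10]
LOAD_FAST a → push 2. Stack: [11, 10, 2]
BINARY_OP // → 10 // 2 = 5. Stack: [11, 5]
BINARY_OP % → 11 % 5 = 1. Stack: [1]
STORE_FAST s → s=1. Stack: []
LOAD_CONST → push 5. Stack: [5]
LOAD_FAST s → push 1. Stack: [5, 1]
BINARY_OP + → 5 + 1 = 6. Stack: [6]
STORE_FAST n → n=6. Stack: []
LOAD_FAST x → push 2. Stack: [2]
LOAD_CONST → push 7. Stack: [2, 7]
BINARY_OP + → 2 + 7 = 9. Stack: [9]
LOAD_FAST_LOAD_FAST x,n → push 2,6. Stack: [9, 2, 6]
BINARY_OP * → 2 * 6 = 12. Stack: [9, 12]
BINARY_OP | → 9 | 12 = 13. Stack: [13]
STORE_FAST z → z=13. Stack: []
LOAD_FAST_LOAD_FAST n,n → push 6,6. Stack: [6, 6]
BINARY_OP - → 6 - 6 = 0. Stack: [0]
STORE_FAST k → k=0. Stack: []
LOAD_CONST → push 1. Stack: [1]
LOAD_FAST s → push 1. Stack: [1, 1]
BINARY_OP - → 1 - 1 = 0. Stack: [0]
LOAD_FAST z → push 13. Stack: [0, 13]
BINARY_OP // → 0 // 13 = 0. Stack: [0]
STORE_FAST p → p=0. Stack: []
LOAD_FAST_LOAD_FAST n,x → push 6,2. Stack: [6, 2]
BINARY_OP ^ → 6 ^ 2 = 4. Stack: [4]
STORE_FAST m → m=4. Stack: []
LOAD_FAST_LOAD_FAST n,k → push 6,0. Stack: [6, 0]
BINARY_OP + → 6 + 0 = 6. Stack: [6]
STORE_FAST n → n=6. Stack: []
LOAD_FAST m → push 4. Stack: [4]
RETURN_VALUE → return 4.

4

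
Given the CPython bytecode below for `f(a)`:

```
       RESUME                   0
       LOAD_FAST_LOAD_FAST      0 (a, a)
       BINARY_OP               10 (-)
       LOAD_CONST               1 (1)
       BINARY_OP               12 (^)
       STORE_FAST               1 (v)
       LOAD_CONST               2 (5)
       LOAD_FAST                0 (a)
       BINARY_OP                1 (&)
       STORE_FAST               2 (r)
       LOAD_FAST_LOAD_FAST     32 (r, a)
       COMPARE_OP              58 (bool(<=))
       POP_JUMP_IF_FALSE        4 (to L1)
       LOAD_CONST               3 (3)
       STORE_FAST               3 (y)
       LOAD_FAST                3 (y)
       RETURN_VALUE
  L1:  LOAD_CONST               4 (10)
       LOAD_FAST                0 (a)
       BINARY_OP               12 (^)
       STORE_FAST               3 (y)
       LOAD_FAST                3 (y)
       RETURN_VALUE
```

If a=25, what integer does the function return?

3

LOAD_FAST_LOAD_FAST a,a → push 25,25. Stack: [25, 25]
BINARY_OP - → 25 - 25 = 0. Stack: [0]
LOAD_CONST → push 1. Stack: [0, 1]
BINARY_OP ^ → 0 ^ 1 = 1. Stack: [1]
STORE_FAST v → v=1. Stack: []
LOAD_CONST → push 5. Stack: [5]
LOAD_FAST a → push 25. Stack: [5, 25]
BINARY_OP & → 5 & 25 = 1. Stack: [1]
STORE_FAST r → r=1. Stack: []
LOAD_FAST_LOAD_FAST r,a → push 1,25. Stack: [1, 25]
COMPARE_OP bool(<=) → 1 vs 25 = True. Stack: [True]
POP_JUMP_IF_FALSE → pop True; no jump. Stack: []
LOAD_CONST → push 3. Stack: [3]
STORE_FAST y → y=3. Stack: []
LOAD_FAST y → push 3. Stack: [3]
RETURN_VALUE → return 3.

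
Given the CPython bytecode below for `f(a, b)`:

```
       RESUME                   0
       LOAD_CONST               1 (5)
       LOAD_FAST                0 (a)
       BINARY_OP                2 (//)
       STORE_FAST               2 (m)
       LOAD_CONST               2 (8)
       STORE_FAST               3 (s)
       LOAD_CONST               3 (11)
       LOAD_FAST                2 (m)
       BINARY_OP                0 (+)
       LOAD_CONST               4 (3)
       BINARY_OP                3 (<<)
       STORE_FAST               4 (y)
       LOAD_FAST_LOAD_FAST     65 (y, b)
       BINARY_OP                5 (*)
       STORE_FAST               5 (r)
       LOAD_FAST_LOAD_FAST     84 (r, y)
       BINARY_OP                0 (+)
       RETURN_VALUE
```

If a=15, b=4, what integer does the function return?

440

LOAD_CONST → push 5. Stack: [5]
LOAD_FAST a → push 15. Stack: [5, 15]
BINARY_OP // → 5 // 15 = 0. Stack: [0]
STORE_FAST m → m=0. Stack: []
LOAD_CONST → push 8. Stack: [8]
STORE_FAST s → s=8. Stack: []
LOAD_CONST → push 11. Stack: [11]
LOAD_FAST m → push 0. Stack: [11, 0]
BINARY_OP + → 11 + 0 = 11. Stack: [11]
LOAD_CONST → push 3. Stack: [11, 3]
BINARY_OP << → 11 << 3 = 88. Stack: [88]
STORE_FAST y → y=88. Stack: []
LOAD_FAST_LOAD_FAST y,b → push 88,4. Stack: [88, 4]
BINARY_OP * → 88 * 4 = 352. Stack: [352]
STORE_FAST r → r=352. Stack: []
LOAD_FAST_LOAD_FAST r,y → push 352,88. Stack: [352, 88]
BINARY_OP + → 352 + 88 = 440. Stack: [440]
RETURN_VALUE → return 440.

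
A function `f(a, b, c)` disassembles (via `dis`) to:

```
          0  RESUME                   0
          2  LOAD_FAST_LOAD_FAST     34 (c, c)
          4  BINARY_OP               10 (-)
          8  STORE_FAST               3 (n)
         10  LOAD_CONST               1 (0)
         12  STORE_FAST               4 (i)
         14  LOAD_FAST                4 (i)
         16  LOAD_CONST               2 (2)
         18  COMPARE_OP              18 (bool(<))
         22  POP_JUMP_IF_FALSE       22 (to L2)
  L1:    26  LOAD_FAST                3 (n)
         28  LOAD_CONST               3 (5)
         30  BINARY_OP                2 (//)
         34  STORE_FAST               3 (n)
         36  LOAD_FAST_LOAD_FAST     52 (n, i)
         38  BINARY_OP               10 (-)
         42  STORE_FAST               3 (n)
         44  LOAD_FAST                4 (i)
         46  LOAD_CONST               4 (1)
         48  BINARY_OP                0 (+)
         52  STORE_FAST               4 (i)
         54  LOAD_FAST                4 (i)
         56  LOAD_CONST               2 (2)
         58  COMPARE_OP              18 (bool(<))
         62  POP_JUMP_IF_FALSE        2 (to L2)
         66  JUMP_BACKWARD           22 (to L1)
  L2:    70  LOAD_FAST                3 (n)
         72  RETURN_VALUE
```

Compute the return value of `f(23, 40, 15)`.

-1

LOAD_FAST_LOAD_FAST c,c → push 15,15. Stack: [15, 15]
BINARY_OP - → 15 - 15 = 0. Stack: [0]
STORE_FAST n → n=0. Stack: []
LOAD_CONST → push 0. Stack: [0]
STORE_FAST i → i=0. Stack: []
LOAD_FAST i → push 0. Stack: [0]
LOAD_CONST → push 2. Stack: [0, 2]
COMPARE_OP bool(<) → 0 vs 2 = True. Stack: [True]
POP_JUMP_IF_FALSE → pop True; no jump. Stack: []
LOAD_FAST n → push 0. Stack: [0]
LOAD_CONST → push 5. Stack: [0, 5]
BINARY_OP // → 0 // 5 = 0. Stack: [0]
STORE_FAST n → n=0. Stack: []
LOAD_FAST_LOAD_FAST n,i → push 0,0. Stack: [0, 0]
BINARY_OP - → 0 - 0 = 0. Stack: [0]
STORE_FAST n → n=0. Stack: []
LOAD_FAST i → push 0. Stack: [0]
LOAD_CONST → push 1. Stack: [0, 1]
BINARY_OP + → 0 + 1 = 1. Stack: [1]
STORE_FAST i → i=1. Stack: []
LOAD_FAST i → push 1. Stack: [1]
LOAD_CONST → push 2. Stack: [1, 2]
COMPARE_OP bool(<) → 1 vs 2 = True. Stack: [True]
POP_JUMP_IF_FALSE → pop True; no jump. Stack: []
LOAD_FAST n → push 0. Stack: [0]
LOAD_CONST → push 5. Stack: [0, 5]
BINARY_OP // → 0 // 5 = 0. Stack: [0]
STORE_FAST n → n=0. Stack: []
LOAD_FAST_LOAD_FAST n,i → push 0,1. Stack: [0, 1]
BINARY_OP - → 0 - 1 = -1. Stack: [-1]
STORE_FAST n → n=-1. Stack: []
LOAD_FAST i → push 1. Stack: [1]
LOAD_CONST → push 1. Stack: [1, 1]
BINARY_OP + → 1 + 1 = 2. Stack: [2]
STORE_FAST i → i=2. Stack: []
LOAD_FAST i → push 2. Stack: [2]
LOAD_CONST → push 2. Stack: [2, 2]
COMPARE_OP bool(<) → 2 vs 2 = False. Stack: [False]
POP_JUMP_IF_FALSE → pop False; jump. Stack: []
LOAD_FAST n → push -1. Stack: [-1]
RETURN_VALUE → return -1.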